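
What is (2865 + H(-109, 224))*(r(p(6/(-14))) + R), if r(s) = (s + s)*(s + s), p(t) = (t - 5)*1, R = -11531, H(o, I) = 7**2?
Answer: -1629634102/49 ≈ -3.3258e+7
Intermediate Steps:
H(o, I) = 49
p(t) = -5 + t (p(t) = (-5 + t)*1 = -5 + t)
r(s) = 4*s**2 (r(s) = (2*s)*(2*s) = 4*s**2)
(2865 + H(-109, 224))*(r(p(6/(-14))) + R) = (2865 + 49)*(4*(-5 + 6/(-14))**2 - 11531) = 2914*(4*(-5 + 6*(-1/14))**2 - 11531) = 2914*(4*(-5 - 3/7)**2 - 11531) = 2914*(4*(-38/7)**2 - 11531) = 2914*(4*(1444/49) - 11531) = 2914*(5776/49 - 11531) = 2914*(-559243/49) = -1629634102/49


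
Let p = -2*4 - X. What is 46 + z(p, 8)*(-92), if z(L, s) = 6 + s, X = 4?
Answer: -1242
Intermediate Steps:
p = -12 (p = -2*4 - 1*4 = -8 - 4 = -12)
46 + z(p, 8)*(-92) = 46 + (6 + 8)*(-92) = 46 + 14*(-92) = 46 - 1288 = -1242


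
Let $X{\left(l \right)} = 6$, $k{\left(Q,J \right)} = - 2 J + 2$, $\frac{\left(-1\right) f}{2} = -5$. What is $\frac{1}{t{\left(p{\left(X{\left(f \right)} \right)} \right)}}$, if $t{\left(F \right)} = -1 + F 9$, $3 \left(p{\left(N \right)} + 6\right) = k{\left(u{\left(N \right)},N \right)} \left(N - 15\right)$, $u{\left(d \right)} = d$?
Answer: $\frac{1}{215} \approx 0.0046512$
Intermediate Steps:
$f = 10$ ($f = \left(-2\right) \left(-5\right) = 10$)
$k{\left(Q,J \right)} = 2 - 2 J$
$p{\left(N \right)} = -6 + \frac{\left(-15 + N\right) \left(2 - 2 N\right)}{3}$ ($p{\left(N \right)} = -6 + \frac{\left(2 - 2 N\right) \left(N - 15\right)}{3} = -6 + \frac{\left(2 - 2 N\right) \left(-15 + N\right)}{3} = -6 + \frac{\left(-15 + N\right) \left(2 - 2 N\right)}{3}$)
$t{\left(F \right)} = -1 + 9 F$
$\frac{1}{t{\left(p{\left(X{\left(f \right)} \right)} \right)}} = \frac{1}{-1 + 9 \left(-16 - \frac{2 \cdot 6^{2}}{3} + \frac{32}{3} \cdot 6\right)} = \frac{1}{-1 + 9 \left(-16 - 24 + 64\right)} = \frac{1}{-1 + 9 \cdot 24} = \frac{1}{-1 + 216} = \frac{1}{215}$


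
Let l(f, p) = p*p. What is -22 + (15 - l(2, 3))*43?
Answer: 236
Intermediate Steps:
l(f, p) = p²
-22 + (15 - l(2, 3))*43 = -22 + (15 - 1*3²)*43 = -22 + (15 - 1*9)*43 = -22 + (15 - 9)*43 = -22 + 6*43 = -22 + 258 = 236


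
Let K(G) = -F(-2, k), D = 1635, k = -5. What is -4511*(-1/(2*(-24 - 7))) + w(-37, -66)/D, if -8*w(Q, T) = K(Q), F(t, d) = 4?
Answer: -3687727/50685 ≈ -72.758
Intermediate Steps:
K(G) = -4 (K(G) = -1*4 = -4)
w(Q, T) = ½ (w(Q, T) = -⅛*(-4) = ½)
-4511*(-1/(2*(-24 - 7))) + w(-37, -66)/D = -4511*(-1/(2*(-24 - 7))) + (½)/1635 = -4511/((-2*(-31))) + (½)*(1/1635) = -4511/62 + 1/3270 = -3687727/50685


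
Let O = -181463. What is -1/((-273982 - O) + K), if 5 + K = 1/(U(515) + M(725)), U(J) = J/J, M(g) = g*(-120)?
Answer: 86999/8049495477 ≈ 1.0808e-5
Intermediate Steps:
M(g) = -120*g
U(J) = 1
K = -434996/86999 (K = -5 + 1/(1 - 120*725) = -5 + 1/(1 - 87000) = -5 + 1/(-86999) = -5 - 1/86999 = -434996/86999 ≈ -5.0000)
-1/((-273982 - O) + K) = -1/((-273982 - 1*(-181463)) - 434996/86999) = -1/((-273982 + 181463) - 434996/86999) = -1/(-92519 - 434996/86999) = -1/(-8049495477/86999) = -1*(-86999/8049495477) = 86999/8049495477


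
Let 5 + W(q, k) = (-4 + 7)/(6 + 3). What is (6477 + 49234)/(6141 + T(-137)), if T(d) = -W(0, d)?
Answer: 167133/18437 ≈ 9.0651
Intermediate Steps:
W(q, k) = -14/3 (W(q, k) = -5 + (-4 + 7)/(6 + 3) = -5 + 3/9 = -5 + 3*(⅑) = -5 + ⅓ = -14/3)
T(d) = 14/3 (T(d) = -1*(-14/3) = 14/3)
(6477 + 49234)/(6141 + T(-137)) = (6477 + 49234)/(6141 + 14/3) = 55711/(18437/3) = 55711*(3/18437) = 167133/18437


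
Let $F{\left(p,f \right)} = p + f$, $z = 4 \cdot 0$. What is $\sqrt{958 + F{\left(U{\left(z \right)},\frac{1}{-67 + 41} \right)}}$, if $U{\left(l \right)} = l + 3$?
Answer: $\frac{\sqrt{649610}}{26} \approx 30.999$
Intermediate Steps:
$z = 0$
$U{\left(l \right)} = 3 + l$
$F{\left(p,f \right)} = f + p$
$\sqrt{958 + F{\left(U{\left(z \right)},\frac{1}{-67 + 41} \right)}} = \sqrt{958 + \left(\frac{1}{-67 + 41} + \left(3 + 0\right)\right)} = \sqrt{958 + \left(\frac{1}{-26} + 3\right)} = \sqrt{958 + \left(- \frac{1}{26} + 3\right)} = \sqrt{958 + \frac{77}{26}} = \sqrt{\frac{24985}{26}} = \frac{\sqrt{649610}}{26}$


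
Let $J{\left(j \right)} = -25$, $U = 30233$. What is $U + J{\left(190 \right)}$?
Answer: $30208$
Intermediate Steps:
$U + J{\left(190 \right)} = 30233 - 25 = 30208$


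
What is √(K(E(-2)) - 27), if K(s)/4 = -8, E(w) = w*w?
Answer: I*√59 ≈ 7.6811*I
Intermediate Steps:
E(w) = w²
K(s) = -32 (K(s) = 4*(-8) = -32)
√(K(E(-2)) - 27) = √(-32 - 27) = √(-59) = I*√59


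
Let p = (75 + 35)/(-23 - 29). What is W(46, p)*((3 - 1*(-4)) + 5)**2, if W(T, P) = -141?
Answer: -20304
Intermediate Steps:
p = -55/26 (p = 110/(-52) = 110*(-1/52) = -55/26 ≈ -2.1154)
W(46, p)*((3 - 1*(-4)) + 5)**2 = -141*((3 - 1*(-4)) + 5)**2 = -141*((3 + 4) + 5)**2 = -141*(7 + 5)**2 = -141*12**2 = -141*144 = -20304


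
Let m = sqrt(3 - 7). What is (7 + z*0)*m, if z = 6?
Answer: 14*I ≈ 14.0*I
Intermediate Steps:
m = 2*I (m = sqrt(-4) = 2*I ≈ 2.0*I)
(7 + z*0)*m = (7 + 6*0)*(2*I) = (7 + 0)*(2*I) = 7*(2*I) = 14*I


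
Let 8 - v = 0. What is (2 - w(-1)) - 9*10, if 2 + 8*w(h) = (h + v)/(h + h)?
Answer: -1397/16 ≈ -87.313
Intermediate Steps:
v = 8 (v = 8 - 1*0 = 8 + 0 = 8)
w(h) = -1/4 + (8 + h)/(16*h) (w(h) = -1/4 + ((h + 8)/(h + h))/8 = -1/4 + ((8 + h)/((2*h)))/8 = -1/4 + ((8 + h)*(1/(2*h)))/8 = -1/4 + ((8 + h)/(2*h))/8 = -1/4 + (8 + h)/(16*h))
(2 - w(-1)) - 9*10 = (2 - (8 - 3*(-1))/(16*(-1))) - 9*10 = (2 - (-1)*(8 + 3)/16) - 90 = (2 - (-1)*11/16) - 90 = (2 - 1*(-11/16)) - 90 = (2 + 11/16) - 90 = 43/16 - 90 = -1397/16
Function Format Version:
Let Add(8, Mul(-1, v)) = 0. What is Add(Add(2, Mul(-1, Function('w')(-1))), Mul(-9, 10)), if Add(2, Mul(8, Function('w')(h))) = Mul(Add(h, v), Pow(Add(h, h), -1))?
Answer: Rational(-1397, 16) ≈ -87.313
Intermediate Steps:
v = 8 (v = Add(8, Mul(-1, 0)) = Add(8, 0) = 8)
Function('w')(h) = Add(Rational(-1, 4), Mul(Rational(1, 16), Pow(h, -1), Add(8, h))) (Function('w')(h) = Add(Rational(-1, 4), Mul(Rational(1, 8), Mul(Add(h, 8), Pow(Add(h, h), -1)))) = Add(Rational(-1, 4), Mul(Rational(1, 8), Mul(Add(8, h), Pow(Mul(2, h), -1)))) = Add(Rational(-1, 4), Mul(Rational(1, 8), Mul(Add(8, h), Mul(Rational(1, 2), Pow(h, -1))))) = Add(Rational(-1, 4), Mul(Rational(1, 8), Mul(Rational(1, 2), Pow(h, -1), Add(8, h)))) = Add(Rational(-1, 4), Mul(Rational(1, 16), Pow(h, -1), Add(8, h))))
Add(Add(2, Mul(-1, Function('w')(-1))), Mul(-9, 10)) = Add(Add(2, Mul(-1, Mul(Rational(1, 16), Pow(-1, -1), Add(8, Mul(-3, -1))))), Mul(-9, 10)) = Add(Add(2, Mul(-1, Mul(Rational(1, 16), -1, Add(8, 3)))), -90) = Add(Add(2, Mul(-1, Mul(Rational(1, 16), -1, 11))), -90) = Add(Add(2, Mul(-1, Rational(-11, 16))), -90) = Add(Add(2, Rational(11, 16)), -90) = Add(Rational(43, 16), -90) = Rational(-1397, 16)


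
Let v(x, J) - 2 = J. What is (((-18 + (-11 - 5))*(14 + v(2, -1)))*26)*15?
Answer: -198900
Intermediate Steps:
v(x, J) = 2 + J
(((-18 + (-11 - 5))*(14 + v(2, -1)))*26)*15 = (((-18 + (-11 - 5))*(14 + (2 - 1)))*26)*15 = (((-18 - 16)*(14 + 1))*26)*15 = (-34*15*26)*15 = -510*26*15 = -13260*15 = -198900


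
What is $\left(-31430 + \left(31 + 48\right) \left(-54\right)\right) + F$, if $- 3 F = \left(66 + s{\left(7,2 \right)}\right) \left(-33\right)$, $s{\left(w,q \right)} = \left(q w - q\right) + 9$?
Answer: $-34739$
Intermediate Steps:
$s{\left(w,q \right)} = 9 - q + q w$ ($s{\left(w,q \right)} = \left(- q + q w\right) + 9 = 9 - q + q w$)
$F = 957$ ($F = - \frac{\left(66 + \left(9 - 2 + 2 \cdot 7\right)\right) \left(-33\right)}{3} = - \frac{\left(66 + \left(9 - 2 + 14\right)\right) \left(-33\right)}{3} = - \frac{\left(66 + 21\right) \left(-33\right)}{3} = - \frac{87 \left(-33\right)}{3} = \left(- \frac{1}{3}\right) \left(-2871\right) = 957$)
$\left(-31430 + \left(31 + 48\right) \left(-54\right)\right) + F = \left(-31430 + \left(31 + 48\right) \left(-54\right)\right) + 957 = \left(-31430 + 79 \left(-54\right)\right) + 957 = \left(-31430 - 4266\right) + 957 = -35696 + 957 = -34739$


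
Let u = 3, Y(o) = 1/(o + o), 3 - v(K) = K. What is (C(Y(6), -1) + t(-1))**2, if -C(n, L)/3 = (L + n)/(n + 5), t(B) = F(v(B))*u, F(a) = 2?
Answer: 159201/3721 ≈ 42.784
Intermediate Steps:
v(K) = 3 - K
Y(o) = 1/(2*o)
t(B) = 6 (t(B) = 2*3 = 6)
C(n, L) = -3*(L + n)/(5 + n) (C(n, L) = -3*(L + n)/(n + 5) = -3*(L + n)/(5 + n))
(C(Y(6), -1) + t(-1))**2 = (3*(-1*(-1) - 1/(2*6))/(5 + (1/2)/6) + 6)**2 = (3*(1 - 1/(2*6))/(5 + (1/2)*(1/6)) + 6)**2 = (3*(1 - 1*1/12)/(5 + 1/12) + 6)**2 = (3*(1 - 1/12)/(61/12) + 6)**2 = (3*(12/61)*(11/12) + 6)**2 = (33/61 + 6)**2 = (399/61)**2 = 159201/3721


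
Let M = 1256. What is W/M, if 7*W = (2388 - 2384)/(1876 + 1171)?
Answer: 1/6697306 ≈ 1.4931e-7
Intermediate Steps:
W = 4/21329 (W = ((2388 - 2384)/(1876 + 1171))/7 = (4/3047)/7 = (4*(1/3047))/7 = (⅐)*(4/3047) = 4/21329 ≈ 0.00018754)
W/M = (4/21329)/1256 = (4/21329)*(1/1256) = 1/6697306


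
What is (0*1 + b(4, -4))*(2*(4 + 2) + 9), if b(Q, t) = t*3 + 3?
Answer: -189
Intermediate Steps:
b(Q, t) = 3 + 3*t (b(Q, t) = 3*t + 3 = 3 + 3*t)
(0*1 + b(4, -4))*(2*(4 + 2) + 9) = (0*1 + (3 + 3*(-4)))*(2*(4 + 2) + 9) = (0 + (3 - 12))*(2*6 + 9) = (0 - 9)*(12 + 9) = -9*21 = -189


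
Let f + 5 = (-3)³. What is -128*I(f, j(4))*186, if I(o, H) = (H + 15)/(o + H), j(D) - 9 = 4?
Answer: 666624/19 ≈ 35086.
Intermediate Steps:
f = -32 (f = -5 + (-3)³ = -5 - 27 = -32)
j(D) = 13 (j(D) = 9 + 4 = 13)
I(o, H) = (15 + H)/(H + o)
-128*I(f, j(4))*186 = -128*(15 + 13)/(13 - 32)*186 = -128*28/(-19)*186 = -(-128)*28/19*186 = -128*(-28/19)*186 = (3584/19)*186 = 666624/19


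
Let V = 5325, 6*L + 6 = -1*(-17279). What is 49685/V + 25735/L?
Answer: 336088451/18395745 ≈ 18.270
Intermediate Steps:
L = 17273/6 (L = -1 + (-1*(-17279))/6 = -1 + (⅙)*17279 = -1 + 17279/6 = 17273/6 ≈ 2878.8)
49685/V + 25735/L = 49685/5325 + 25735/(17273/6) = 49685*(1/5325) + 25735*(6/17273) = 9937/1065 + 154410/17273 = 336088451/18395745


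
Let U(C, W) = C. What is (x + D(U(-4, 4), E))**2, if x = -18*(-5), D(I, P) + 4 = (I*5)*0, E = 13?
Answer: 7396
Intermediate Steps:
D(I, P) = -4 (D(I, P) = -4 + (I*5)*0 = -4 + (5*I)*0 = -4 + 0 = -4)
x = 90
(x + D(U(-4, 4), E))**2 = (90 - 4)**2 = 86**2 = 7396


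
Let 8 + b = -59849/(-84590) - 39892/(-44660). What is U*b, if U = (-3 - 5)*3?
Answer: 1318636068/8585885 ≈ 153.58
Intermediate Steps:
U = -24 (U = -8*3 = -24)
b = -109886339/17171770 (b = -8 + (-59849/(-84590) - 39892/(-44660)) = -8 + (-59849*(-1/84590) - 39892*(-1/44660)) = -8 + (59849/84590 + 9973/11165) = -8 + 27487821/17171770 = -109886339/17171770 ≈ -6.3992)
U*b = -24*(-109886339/17171770) = 1318636068/8585885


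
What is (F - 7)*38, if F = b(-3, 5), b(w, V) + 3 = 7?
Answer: -114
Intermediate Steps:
b(w, V) = 4 (b(w, V) = -3 + 7 = 4)
F = 4
(F - 7)*38 = (4 - 7)*38 = -3*38 = -114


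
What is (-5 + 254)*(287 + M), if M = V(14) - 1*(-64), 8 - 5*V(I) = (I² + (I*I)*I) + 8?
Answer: -59013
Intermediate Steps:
V(I) = -I²/5 - I³/5 (V(I) = 8/5 - ((I² + (I*I)*I) + 8)/5 = 8/5 - ((I² + I²*I) + 8)/5 = 8/5 - ((I² + I³) + 8)/5 = 8/5 - (8 + I² + I³)/5 = 8/5 + (-8/5 - I²/5 - I³/5) = -I²/5 - I³/5)
M = -524 (M = (⅕)*14²*(-1 - 1*14) - 1*(-64) = (⅕)*196*(-1 - 14) + 64 = (⅕)*196*(-15) + 64 = -588 + 64 = -524)
(-5 + 254)*(287 + M) = (-5 + 254)*(287 - 524) = 249*(-237) = -59013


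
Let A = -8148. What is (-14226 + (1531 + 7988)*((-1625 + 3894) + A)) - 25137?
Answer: -56001564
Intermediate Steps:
(-14226 + (1531 + 7988)*((-1625 + 3894) + A)) - 25137 = (-14226 + (1531 + 7988)*((-1625 + 3894) - 8148)) - 25137 = (-14226 + 9519*(2269 - 8148)) - 25137 = (-14226 + 9519*(-5879)) - 25137 = (-14226 - 55962201) - 25137 = -55976427 - 25137 = -56001564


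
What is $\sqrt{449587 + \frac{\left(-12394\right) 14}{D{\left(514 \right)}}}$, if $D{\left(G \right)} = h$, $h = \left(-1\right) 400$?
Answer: $\frac{3 \sqrt{5000231}}{10} \approx 670.84$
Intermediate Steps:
$h = -400$
$D{\left(G \right)} = -400$
$\sqrt{449587 + \frac{\left(-12394\right) 14}{D{\left(514 \right)}}} = \sqrt{449587 + \frac{\left(-12394\right) 14}{-400}} = \sqrt{449587 - - \frac{43379}{100}} = \sqrt{449587 + \frac{43379}{100}} = \sqrt{\frac{45002079}{100}} = \frac{3 \sqrt{5000231}}{10}$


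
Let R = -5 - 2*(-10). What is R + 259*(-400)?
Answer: -103585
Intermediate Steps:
R = 15 (R = -5 + 20 = 15)
R + 259*(-400) = 15 + 259*(-400) = 15 - 103600 = -103585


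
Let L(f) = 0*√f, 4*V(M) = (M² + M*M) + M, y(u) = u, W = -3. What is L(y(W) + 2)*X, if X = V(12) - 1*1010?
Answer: 0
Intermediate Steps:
V(M) = M²/2 + M/4 (V(M) = ((M² + M*M) + M)/4 = ((M² + M²) + M)/4 = (2*M² + M)/4 = (M + 2*M²)/4 = M²/2 + M/4)
L(f) = 0
X = -935 (X = (¼)*12*(1 + 2*12) - 1*1010 = (¼)*12*(1 + 24) - 1010 = (¼)*12*25 - 1010 = 75 - 1010 = -935)
L(y(W) + 2)*X = 0*(-935) = 0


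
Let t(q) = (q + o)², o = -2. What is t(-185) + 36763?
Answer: 71732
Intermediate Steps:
t(q) = (-2 + q)² (t(q) = (q - 2)² = (-2 + q)²)
t(-185) + 36763 = (-2 - 185)² + 36763 = (-187)² + 36763 = 34969 + 36763 = 71732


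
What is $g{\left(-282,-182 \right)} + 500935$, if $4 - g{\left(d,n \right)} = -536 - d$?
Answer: $501193$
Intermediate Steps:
$g{\left(d,n \right)} = 540 + d$ ($g{\left(d,n \right)} = 4 - \left(-536 - d\right) = 4 + \left(536 + d\right) = 540 + d$)
$g{\left(-282,-182 \right)} + 500935 = \left(540 - 282\right) + 500935 = 258 + 500935 = 501193$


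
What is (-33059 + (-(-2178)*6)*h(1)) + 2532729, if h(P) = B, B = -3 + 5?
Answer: 2525806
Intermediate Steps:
B = 2
h(P) = 2
(-33059 + (-(-2178)*6)*h(1)) + 2532729 = (-33059 - (-2178)*6*2) + 2532729 = (-33059 - 121*(-108)*2) + 2532729 = (-33059 + 13068*2) + 2532729 = (-33059 + 26136) + 2532729 = -6923 + 2532729 = 2525806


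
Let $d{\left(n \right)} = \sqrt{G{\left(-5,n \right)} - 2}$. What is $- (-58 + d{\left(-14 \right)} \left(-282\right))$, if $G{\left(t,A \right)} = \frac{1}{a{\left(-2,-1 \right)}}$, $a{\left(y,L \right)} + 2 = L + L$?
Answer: $58 + 423 i \approx 58.0 + 423.0 i$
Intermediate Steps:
$a{\left(y,L \right)} = -2 + 2 L$ ($a{\left(y,L \right)} = -2 + \left(L + L\right) = -2 + 2 L$)
$G{\left(t,A \right)} = - \frac{1}{4}$ ($G{\left(t,A \right)} = \frac{1}{-2 + 2 \left(-1\right)} = \frac{1}{-2 - 2} = \frac{1}{-4} = - \frac{1}{4}$)
$d{\left(n \right)} = \frac{3 i}{2}$ ($d{\left(n \right)} = \sqrt{- \frac{1}{4} - 2} = \sqrt{- \frac{9}{4}} = \frac{3 i}{2}$)
$- (-58 + d{\left(-14 \right)} \left(-282\right)) = - (-58 + \frac{3 i}{2} \left(-282\right)) = - (-58 - 423 i) = 58 + 423 i$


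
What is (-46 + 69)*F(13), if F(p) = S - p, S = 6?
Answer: -161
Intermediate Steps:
F(p) = 6 - p
(-46 + 69)*F(13) = (-46 + 69)*(6 - 1*13) = 23*(6 - 13) = 23*(-7) = -161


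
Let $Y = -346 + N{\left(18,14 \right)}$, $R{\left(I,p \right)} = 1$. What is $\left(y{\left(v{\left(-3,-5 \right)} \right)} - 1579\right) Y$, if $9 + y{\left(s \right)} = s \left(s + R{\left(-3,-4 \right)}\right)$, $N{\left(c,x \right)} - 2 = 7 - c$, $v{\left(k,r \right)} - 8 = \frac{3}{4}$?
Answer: $\frac{8535265}{16} \approx 5.3345 \cdot 10^{5}$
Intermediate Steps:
$v{\left(k,r \right)} = \frac{35}{4}$ ($v{\left(k,r \right)} = 8 + \frac{3}{4} = \frac{35}{4}$)
$N{\left(c,x \right)} = 9 - c$ ($N{\left(c,x \right)} = 2 - \left(-7 + c\right) = 9 - c$)
$Y = -355$ ($Y = -346 + \left(9 - 18\right) = -346 - 9 = -355$)
$y{\left(s \right)} = -9 + s \left(1 + s\right)$ ($y{\left(s \right)} = -9 + s \left(s + 1\right) = -9 + s \left(1 + s\right)$)
$\left(y{\left(v{\left(-3,-5 \right)} \right)} - 1579\right) Y = \left(\left(-9 + \frac{35}{4} + \left(\frac{35}{4}\right)^{2}\right) - 1579\right) \left(-355\right) = \left(\left(-9 + \frac{35}{4} + \frac{1225}{16}\right) - 1579\right) \left(-355\right) = \left(\frac{1221}{16} - 1579\right) \left(-355\right) = \left(- \frac{24043}{16}\right) \left(-355\right) = \frac{8535265}{16}$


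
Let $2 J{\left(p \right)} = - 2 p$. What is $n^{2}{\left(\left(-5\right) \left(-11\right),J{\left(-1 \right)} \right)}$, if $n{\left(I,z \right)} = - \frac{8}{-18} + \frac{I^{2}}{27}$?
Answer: $\frac{9223369}{729} \approx 12652.0$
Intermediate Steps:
$J{\left(p \right)} = - p$ ($J{\left(p \right)} = \frac{\left(-2\right) p}{2} = - p$)
$n{\left(I,z \right)} = \frac{4}{9} + \frac{I^{2}}{27}$ ($n{\left(I,z \right)} = \left(-8\right) \left(- \frac{1}{18}\right) + I^{2} \cdot \frac{1}{27} = \frac{4}{9} + \frac{I^{2}}{27}$)
$n^{2}{\left(\left(-5\right) \left(-11\right),J{\left(-1 \right)} \right)} = \left(\frac{4}{9} + \frac{\left(\left(-5\right) \left(-11\right)\right)^{2}}{27}\right)^{2} = \left(\frac{4}{9} + \frac{55^{2}}{27}\right)^{2} = \left(\frac{4}{9} + \frac{1}{27} \cdot 3025\right)^{2} = \left(\frac{4}{9} + \frac{3025}{27}\right)^{2} = \left(\frac{3037}{27}\right)^{2} = \frac{9223369}{729}$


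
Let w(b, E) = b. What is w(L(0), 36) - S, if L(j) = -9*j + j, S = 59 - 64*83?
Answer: 5253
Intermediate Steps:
S = -5253 (S = 59 - 5312 = -5253)
L(j) = -8*j
w(L(0), 36) - S = -8*0 - 1*(-5253) = 0 + 5253 = 5253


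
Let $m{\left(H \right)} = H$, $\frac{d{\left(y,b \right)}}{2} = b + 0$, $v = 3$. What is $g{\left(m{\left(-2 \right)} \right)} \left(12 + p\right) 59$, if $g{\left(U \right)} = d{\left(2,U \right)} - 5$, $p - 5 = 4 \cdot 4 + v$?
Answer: $-19116$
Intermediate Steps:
$d{\left(y,b \right)} = 2 b$ ($d{\left(y,b \right)} = 2 \left(b + 0\right) = 2 b$)
$p = 24$ ($p = 5 + \left(4 \cdot 4 + 3\right) = 5 + \left(16 + 3\right) = 5 + 19 = 24$)
$g{\left(U \right)} = -5 + 2 U$ ($g{\left(U \right)} = 2 U - 5 = -5 + 2 U$)
$g{\left(m{\left(-2 \right)} \right)} \left(12 + p\right) 59 = \left(-5 + 2 \left(-2\right)\right) \left(12 + 24\right) 59 = \left(-5 - 4\right) 36 \cdot 59 = \left(-9\right) 36 \cdot 59 = \left(-324\right) 59 = -19116$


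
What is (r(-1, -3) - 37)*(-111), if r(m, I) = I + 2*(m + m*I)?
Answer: 3996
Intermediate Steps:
r(m, I) = I + 2*m + 2*I*m (r(m, I) = I + 2*(m + I*m) = I + (2*m + 2*I*m) = I + 2*m + 2*I*m)
(r(-1, -3) - 37)*(-111) = ((-3 + 2*(-1) + 2*(-3)*(-1)) - 37)*(-111) = ((-3 - 2 + 6) - 37)*(-111) = (1 - 37)*(-111) = -36*(-111) = 3996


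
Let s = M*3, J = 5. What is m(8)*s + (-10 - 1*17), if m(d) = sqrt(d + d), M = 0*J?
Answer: -27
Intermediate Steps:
M = 0 (M = 0*5 = 0)
m(d) = sqrt(2)*sqrt(d) (m(d) = sqrt(2*d) = sqrt(2)*sqrt(d))
s = 0 (s = 0*3 = 0)
m(8)*s + (-10 - 1*17) = (sqrt(2)*sqrt(8))*0 + (-10 - 1*17) = (sqrt(2)*(2*sqrt(2)))*0 + (-10 - 17) = 4*0 - 27 = 0 - 27 = -27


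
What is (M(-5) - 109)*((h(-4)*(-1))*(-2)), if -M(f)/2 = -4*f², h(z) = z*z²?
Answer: -11648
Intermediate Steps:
h(z) = z³
M(f) = 8*f² (M(f) = -(-8)*f² = 8*f²)
(M(-5) - 109)*((h(-4)*(-1))*(-2)) = (8*(-5)² - 109)*(((-4)³*(-1))*(-2)) = (8*25 - 109)*(-64*(-1)*(-2)) = (200 - 109)*(64*(-2)) = 91*(-128) = -11648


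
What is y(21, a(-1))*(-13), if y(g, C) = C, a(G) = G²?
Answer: -13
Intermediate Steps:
y(21, a(-1))*(-13) = (-1)²*(-13) = 1*(-13) = -13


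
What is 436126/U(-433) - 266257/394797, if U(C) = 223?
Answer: 172121861111/88039731 ≈ 1955.0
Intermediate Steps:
436126/U(-433) - 266257/394797 = 436126/223 - 266257/394797 = 172121861111/88039731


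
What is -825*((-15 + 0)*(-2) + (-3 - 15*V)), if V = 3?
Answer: 14850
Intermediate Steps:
-825*((-15 + 0)*(-2) + (-3 - 15*V)) = -825*((-15 + 0)*(-2) + (-3 - 15*3)) = -825*(-15*(-2) + (-3 - 45)) = -825*(30 - 48) = -825*(-18) = 14850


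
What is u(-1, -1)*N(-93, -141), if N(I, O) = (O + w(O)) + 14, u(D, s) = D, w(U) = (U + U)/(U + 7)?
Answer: 8368/67 ≈ 124.90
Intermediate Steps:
w(U) = 2*U/(7 + U) (w(U) = (2*U)/(7 + U) = 2*U/(7 + U))
N(I, O) = 14 + O + 2*O/(7 + O) (N(I, O) = (O + 2*O/(7 + O)) + 14 = 14 + O + 2*O/(7 + O))
u(-1, -1)*N(-93, -141) = -(98 + (-141)² + 23*(-141))/(7 - 141) = -(98 + 19881 - 3243)/(-134) = -(-1)*16736/134 = -1*(-8368/67) = 8368/67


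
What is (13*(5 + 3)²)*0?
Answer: 0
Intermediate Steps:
(13*(5 + 3)²)*0 = (13*8²)*0 = (13*64)*0 = 832*0 = 0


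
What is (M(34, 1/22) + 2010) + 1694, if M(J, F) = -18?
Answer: 3686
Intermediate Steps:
(M(34, 1/22) + 2010) + 1694 = (-18 + 2010) + 1694 = 1992 + 1694 = 3686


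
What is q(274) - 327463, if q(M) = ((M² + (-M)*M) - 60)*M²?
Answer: -4832023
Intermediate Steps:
q(M) = -60*M² (q(M) = ((M² - M²) - 60)*M² = (0 - 60)*M² = -60*M²)
q(274) - 327463 = -60*274² - 327463 = -60*75076 - 327463 = -4504560 - 327463 = -4832023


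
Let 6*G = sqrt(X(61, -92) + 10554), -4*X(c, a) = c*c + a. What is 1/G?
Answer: 12*sqrt(38587)/38587 ≈ 0.061089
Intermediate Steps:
X(c, a) = -a/4 - c**2/4 (X(c, a) = -(c*c + a)/4 = -(c**2 + a)/4 = -(a + c**2)/4 = -a/4 - c**2/4)
G = sqrt(38587)/12 (G = sqrt((-1/4*(-92) - 1/4*61**2) + 10554)/6 = sqrt((23 - 1/4*3721) + 10554)/6 = sqrt((23 - 3721/4) + 10554)/6 = sqrt(-3629/4 + 10554)/6 = sqrt(38587/4)/6 = (sqrt(38587)/2)/6 = sqrt(38587)/12 ≈ 16.370)
1/G = 1/(sqrt(38587)/12) = 12*sqrt(38587)/38587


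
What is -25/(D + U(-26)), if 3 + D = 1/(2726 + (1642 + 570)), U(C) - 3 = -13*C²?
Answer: 123450/43395143 ≈ 0.0028448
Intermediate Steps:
U(C) = 3 - 13*C²
D = -14813/4938 (D = -3 + 1/(2726 + (1642 + 570)) = -3 + 1/(2726 + 2212) = -3 + 1/4938 = -14813/4938 ≈ -2.9998)
-25/(D + U(-26)) = -25/(-14813/4938 + (3 - 13*(-26)²)) = -25/(-14813/4938 + (3 - 13*676)) = -25/(-14813/4938 + (3 - 8788)) = -25/(-14813/4938 - 8785) = -25/(-43395143/4938) = -25*(-4938/43395143) = 123450/43395143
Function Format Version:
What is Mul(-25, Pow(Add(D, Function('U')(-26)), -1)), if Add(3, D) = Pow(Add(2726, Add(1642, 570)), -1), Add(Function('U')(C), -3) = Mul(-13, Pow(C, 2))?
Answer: Rational(123450, 43395143) ≈ 0.0028448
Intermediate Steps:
Function('U')(C) = Add(3, Mul(-13, Pow(C, 2)))
D = Rational(-14813, 4938) (D = Add(-3, Pow(Add(2726, Add(1642, 570)), -1)) = Add(-3, Pow(Add(2726, 2212), -1)) = Add(-3, Pow(4938, -1)) = Add(-3, Rational(1, 4938)) = Rational(-14813, 4938) ≈ -2.9998)
Mul(-25, Pow(Add(D, Function('U')(-26)), -1)) = Mul(-25, Pow(Add(Rational(-14813, 4938), Add(3, Mul(-13, Pow(-26, 2)))), -1)) = Mul(-25, Pow(Add(Rational(-14813, 4938), Add(3, Mul(-13, 676))), -1)) = Mul(-25, Pow(Add(Rational(-14813, 4938), Add(3, -8788)), -1)) = Mul(-25, Pow(Add(Rational(-14813, 4938), -8785), -1)) = Mul(-25, Pow(Rational(-43395143, 4938), -1)) = Mul(-25, Rational(-4938, 43395143)) = Rational(123450, 43395143)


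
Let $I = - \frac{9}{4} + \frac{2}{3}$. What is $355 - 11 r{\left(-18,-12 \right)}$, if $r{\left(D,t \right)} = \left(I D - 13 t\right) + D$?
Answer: $- \frac{2953}{2} \approx -1476.5$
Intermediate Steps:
$I = - \frac{19}{12}$ ($I = \left(-9\right) \frac{1}{4} + 2 \cdot \frac{1}{3} = - \frac{9}{4} + \frac{2}{3} = - \frac{19}{12} \approx -1.5833$)
$r{\left(D,t \right)} = - 13 t - \frac{7 D}{12}$ ($r{\left(D,t \right)} = \left(- \frac{19 D}{12} - 13 t\right) + D = \left(- 13 t - \frac{19 D}{12}\right) + D = - 13 t - \frac{7 D}{12}$)
$355 - 11 r{\left(-18,-12 \right)} = 355 - 11 \left(\left(-13\right) \left(-12\right) - - \frac{21}{2}\right) = 355 - 11 \left(156 + \frac{21}{2}\right) = 355 - \frac{3663}{2} = - \frac{2953}{2}$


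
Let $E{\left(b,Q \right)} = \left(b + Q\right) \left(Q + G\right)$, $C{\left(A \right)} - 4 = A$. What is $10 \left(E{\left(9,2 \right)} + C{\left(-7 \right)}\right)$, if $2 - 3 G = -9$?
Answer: $\frac{1780}{3} \approx 593.33$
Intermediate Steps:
$G = \frac{11}{3}$ ($G = \frac{2}{3} - -3 = \frac{2}{3} + 3 = \frac{11}{3} \approx 3.6667$)
$C{\left(A \right)} = 4 + A$
$E{\left(b,Q \right)} = \left(\frac{11}{3} + Q\right) \left(Q + b\right)$ ($E{\left(b,Q \right)} = \left(b + Q\right) \left(Q + \frac{11}{3}\right) = \left(Q + b\right) \left(\frac{11}{3} + Q\right) = \left(\frac{11}{3} + Q\right) \left(Q + b\right)$)
$10 \left(E{\left(9,2 \right)} + C{\left(-7 \right)}\right) = 10 \left(\left(2^{2} + \frac{11}{3} \cdot 2 + \frac{11}{3} \cdot 9 + 2 \cdot 9\right) + \left(4 - 7\right)\right) = 10 \left(\left(4 + \frac{22}{3} + 33 + 18\right) - 3\right) = 10 \left(\frac{187}{3} - 3\right) = 10 \cdot \frac{178}{3} = \frac{1780}{3}$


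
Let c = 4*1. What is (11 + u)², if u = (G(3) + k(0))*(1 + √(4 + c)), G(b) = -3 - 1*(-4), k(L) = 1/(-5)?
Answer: 3609/25 + 944*√2/25 ≈ 197.76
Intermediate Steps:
k(L) = -⅕
G(b) = 1 (G(b) = -3 + 4 = 1)
c = 4
u = ⅘ + 8*√2/5 (u = (1 - ⅕)*(1 + √(4 + 4)) = 4*(1 + √8)/5 = 4*(1 + 2*√2)/5 = ⅘ + 8*√2/5 ≈ 3.0627)
(11 + u)² = (11 + (⅘ + 8*√2/5))² = (59/5 + 8*√2/5)²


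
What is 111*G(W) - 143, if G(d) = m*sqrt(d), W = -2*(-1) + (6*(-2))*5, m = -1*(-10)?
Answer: -143 + 1110*I*sqrt(58) ≈ -143.0 + 8453.5*I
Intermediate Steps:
m = 10
W = -58 (W = 2 - 12*5 = 2 - 60 = -58)
G(d) = 10*sqrt(d)
111*G(W) - 143 = 111*(10*sqrt(-58)) - 143 = 111*(10*(I*sqrt(58))) - 143 = 111*(10*I*sqrt(58)) - 143 = 1110*I*sqrt(58) - 143 = -143 + 1110*I*sqrt(58)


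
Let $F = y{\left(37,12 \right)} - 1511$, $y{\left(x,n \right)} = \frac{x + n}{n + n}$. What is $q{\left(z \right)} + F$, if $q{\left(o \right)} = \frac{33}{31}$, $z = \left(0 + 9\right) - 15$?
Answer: $- \frac{1121873}{744} \approx -1507.9$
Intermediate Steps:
$z = -6$ ($z = 9 - 15 = -6$)
$y{\left(x,n \right)} = \frac{n + x}{2 n}$
$q{\left(o \right)} = \frac{33}{31}$ ($q{\left(o \right)} = 33 \cdot \frac{1}{31} = \frac{33}{31}$)
$F = - \frac{36215}{24}$ ($F = \frac{12 + 37}{2 \cdot 12} - 1511 = \frac{1}{2} \cdot \frac{1}{12} \cdot 49 - 1511 = \frac{49}{24} - 1511 = - \frac{36215}{24} \approx -1509.0$)
$q{\left(z \right)} + F = \frac{33}{31} - \frac{36215}{24} = - \frac{1121873}{744}$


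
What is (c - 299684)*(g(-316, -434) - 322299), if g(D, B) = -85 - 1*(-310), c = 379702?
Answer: -25771717332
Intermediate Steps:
g(D, B) = 225 (g(D, B) = -85 + 310 = 225)
(c - 299684)*(g(-316, -434) - 322299) = (379702 - 299684)*(225 - 322299) = 80018*(-322074) = -25771717332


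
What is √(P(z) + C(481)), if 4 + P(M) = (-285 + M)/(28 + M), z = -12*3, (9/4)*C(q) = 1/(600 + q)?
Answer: √6078923506/12972 ≈ 6.0104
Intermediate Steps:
C(q) = 4/(9*(600 + q))
z = -36 (z = -2*18 = -36)
P(M) = -4 + (-285 + M)/(28 + M)
√(P(z) + C(481)) = √((-397 - 3*(-36))/(28 - 36) + 4/(9*(600 + 481))) = √((-397 + 108)/(-8) + (4/9)/1081) = √(-⅛*(-289) + (4/9)*(1/1081)) = √(289/8 + 4/9729) = √(2811713/77832) = √6078923506/12972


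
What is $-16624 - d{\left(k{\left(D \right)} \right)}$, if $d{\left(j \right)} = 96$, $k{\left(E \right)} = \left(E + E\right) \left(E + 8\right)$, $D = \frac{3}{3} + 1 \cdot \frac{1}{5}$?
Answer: $-16720$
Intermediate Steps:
$D = \frac{6}{5}$ ($D = 3 \cdot \frac{1}{3} + 1 \cdot \frac{1}{5} = 1 + \frac{1}{5} = \frac{6}{5} \approx 1.2$)
$k{\left(E \right)} = 2 E \left(8 + E\right)$
$-16624 - d{\left(k{\left(D \right)} \right)} = -16624 - 96 = -16720$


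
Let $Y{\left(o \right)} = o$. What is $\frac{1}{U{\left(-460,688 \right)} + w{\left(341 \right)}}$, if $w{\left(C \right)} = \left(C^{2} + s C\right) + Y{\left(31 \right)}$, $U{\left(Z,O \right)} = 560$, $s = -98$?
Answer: $\frac{1}{83454} \approx 1.1983 \cdot 10^{-5}$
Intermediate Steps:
$w{\left(C \right)} = 31 + C^{2} - 98 C$ ($w{\left(C \right)} = \left(C^{2} - 98 C\right) + 31 = 31 + C^{2} - 98 C$)
$\frac{1}{U{\left(-460,688 \right)} + w{\left(341 \right)}} = \frac{1}{560 + \left(31 + 341^{2} - 33418\right)} = \frac{1}{560 + \left(31 + 116281 - 33418\right)} = \frac{1}{560 + 82894} = \frac{1}{83454}$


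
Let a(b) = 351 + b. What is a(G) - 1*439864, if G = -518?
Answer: -440031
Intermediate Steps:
a(G) - 1*439864 = (351 - 518) - 1*439864 = -167 - 439864 = -440031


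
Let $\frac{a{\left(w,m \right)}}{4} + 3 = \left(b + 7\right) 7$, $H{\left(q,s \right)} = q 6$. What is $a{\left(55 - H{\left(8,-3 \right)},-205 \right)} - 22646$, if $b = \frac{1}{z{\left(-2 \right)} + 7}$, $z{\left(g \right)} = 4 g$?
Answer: $-22490$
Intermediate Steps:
$H{\left(q,s \right)} = 6 q$
$b = -1$ ($b = \frac{1}{4 \left(-2\right) + 7} = \frac{1}{-8 + 7} = \frac{1}{-1} = -1$)
$a{\left(w,m \right)} = 156$ ($a{\left(w,m \right)} = -12 + 4 \left(-1 + 7\right) 7 = -12 + 4 \cdot 6 \cdot 7 = -12 + 4 \cdot 42 = -12 + 168 = 156$)
$a{\left(55 - H{\left(8,-3 \right)},-205 \right)} - 22646 = 156 - 22646 = -22490$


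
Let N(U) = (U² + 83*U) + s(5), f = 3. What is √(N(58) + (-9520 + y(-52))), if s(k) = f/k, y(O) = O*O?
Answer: 3*√3785/5 ≈ 36.913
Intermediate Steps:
y(O) = O²
s(k) = 3/k
N(U) = ⅗ + U² + 83*U (N(U) = (U² + 83*U) + 3/5 = (U² + 83*U) + 3*(⅕) = (U² + 83*U) + ⅗ = ⅗ + U² + 83*U)
√(N(58) + (-9520 + y(-52))) = √((⅗ + 58² + 83*58) + (-9520 + (-52)²)) = √((⅗ + 3364 + 4814) + (-9520 + 2704)) = √(40893/5 - 6816) = √(6813/5) = 3*√3785/5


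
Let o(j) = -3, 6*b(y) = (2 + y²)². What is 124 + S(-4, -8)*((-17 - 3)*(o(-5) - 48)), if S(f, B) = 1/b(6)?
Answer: 46294/361 ≈ 128.24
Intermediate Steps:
b(y) = (2 + y²)²/6
S(f, B) = 3/722 (S(f, B) = 1/((2 + 6²)²/6) = 1/((2 + 36)²/6) = 1/((⅙)*38²) = 1/((⅙)*1444) = 1/(722/3) = 3/722)
124 + S(-4, -8)*((-17 - 3)*(o(-5) - 48)) = 124 + 3*((-17 - 3)*(-3 - 48))/722 = 124 + 3*(-20*(-51))/722 = 124 + (3/722)*1020 = 124 + 1530/361 = 46294/361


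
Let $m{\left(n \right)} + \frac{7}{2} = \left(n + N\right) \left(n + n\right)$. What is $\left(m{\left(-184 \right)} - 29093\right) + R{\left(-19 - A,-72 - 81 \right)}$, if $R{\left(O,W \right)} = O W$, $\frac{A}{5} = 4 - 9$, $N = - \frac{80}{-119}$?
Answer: $\frac{8913125}{238} \approx 37450.0$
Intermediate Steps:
$N = \frac{80}{119}$ ($N = \left(-80\right) \left(- \frac{1}{119}\right) = \frac{80}{119} \approx 0.67227$)
$A = -25$ ($A = 5 \left(4 - 9\right) = 5 \left(-5\right) = -25$)
$m{\left(n \right)} = - \frac{7}{2} + 2 n \left(\frac{80}{119} + n\right)$ ($m{\left(n \right)} = - \frac{7}{2} + \left(n + \frac{80}{119}\right) \left(n + n\right) = - \frac{7}{2} + \left(\frac{80}{119} + n\right) 2 n = - \frac{7}{2} + 2 n \left(\frac{80}{119} + n\right)$)
$\left(m{\left(-184 \right)} - 29093\right) + R{\left(-19 - A,-72 - 81 \right)} = \left(\left(- \frac{7}{2} + 2 \left(-184\right)^{2} + \frac{160}{119} \left(-184\right)\right) - 29093\right) + \left(-19 - -25\right) \left(-72 - 81\right) = \left(\left(- \frac{7}{2} + 2 \cdot 33856 - \frac{29440}{119}\right) - 29093\right) + \left(-19 + 25\right) \left(-153\right) = \left(\left(- \frac{7}{2} + 67712 - \frac{29440}{119}\right) - 29093\right) + 6 \left(-153\right) = \left(\frac{16055743}{238} - 29093\right) - 918 = \frac{9131609}{238} - 918 = \frac{8913125}{238}$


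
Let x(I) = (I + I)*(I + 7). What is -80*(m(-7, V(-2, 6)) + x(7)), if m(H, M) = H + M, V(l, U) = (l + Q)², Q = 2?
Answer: -15120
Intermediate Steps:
V(l, U) = (2 + l)² (V(l, U) = (l + 2)² = (2 + l)²)
x(I) = 2*I*(7 + I) (x(I) = (2*I)*(7 + I) = 2*I*(7 + I))
-80*(m(-7, V(-2, 6)) + x(7)) = -80*((-7 + (2 - 2)²) + 2*7*(7 + 7)) = -80*((-7 + 0²) + 2*7*14) = -80*((-7 + 0) + 196) = -80*(-7 + 196) = -80*189 = -15120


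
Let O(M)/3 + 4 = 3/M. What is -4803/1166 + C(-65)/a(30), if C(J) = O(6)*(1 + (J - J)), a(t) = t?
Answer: -52111/11660 ≈ -4.4692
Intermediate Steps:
O(M) = -12 + 9/M (O(M) = -12 + 3*(3/M) = -12 + 9/M)
C(J) = -21/2 (C(J) = (-12 + 9/6)*(1 + (J - J)) = (-12 + 9*(⅙))*(1 + 0) = (-12 + 3/2)*1 = -21/2*1 = -21/2)
-4803/1166 + C(-65)/a(30) = -4803/1166 - 21/2/30 = -4803*1/1166 - 21/2*1/30 = -4803/1166 - 7/20 = -52111/11660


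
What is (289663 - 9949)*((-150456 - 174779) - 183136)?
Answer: -142198485894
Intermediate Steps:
(289663 - 9949)*((-150456 - 174779) - 183136) = 279714*(-325235 - 183136) = 279714*(-508371) = -142198485894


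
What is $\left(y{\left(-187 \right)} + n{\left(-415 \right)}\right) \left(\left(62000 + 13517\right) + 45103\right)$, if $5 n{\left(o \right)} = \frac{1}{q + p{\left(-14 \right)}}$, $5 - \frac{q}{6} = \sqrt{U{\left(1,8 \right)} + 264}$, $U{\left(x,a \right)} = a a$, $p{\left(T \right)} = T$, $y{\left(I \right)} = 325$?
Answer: $\frac{14151729438}{361} - \frac{18093 \sqrt{82}}{722} \approx 3.9201 \cdot 10^{7}$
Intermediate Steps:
$U{\left(x,a \right)} = a^{2}$
$q = 30 - 12 \sqrt{82}$ ($q = 30 - 6 \sqrt{8^{2} + 264} = 30 - 6 \sqrt{64 + 264} = 30 - 6 \sqrt{328} = 30 - 6 \cdot 2 \sqrt{82} = 30 - 12 \sqrt{82} \approx -78.665$)
$n{\left(o \right)} = \frac{1}{5 \left(16 - 12 \sqrt{82}\right)}$ ($n{\left(o \right)} = \frac{1}{5 \left(\left(30 - 12 \sqrt{82}\right) - 14\right)} = \frac{1}{5 \left(16 - 12 \sqrt{82}\right)}$)
$\left(y{\left(-187 \right)} + n{\left(-415 \right)}\right) \left(\left(62000 + 13517\right) + 45103\right) = \left(325 - \left(\frac{1}{3610} + \frac{3 \sqrt{82}}{14440}\right)\right) \left(\left(62000 + 13517\right) + 45103\right) = \left(\frac{1173249}{3610} - \frac{3 \sqrt{82}}{14440}\right) \left(75517 + 45103\right) = \left(\frac{1173249}{3610} - \frac{3 \sqrt{82}}{14440}\right) 120620 = \frac{14151729438}{361} - \frac{18093 \sqrt{82}}{722}$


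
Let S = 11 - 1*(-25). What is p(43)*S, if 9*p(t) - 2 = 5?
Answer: 28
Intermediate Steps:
p(t) = 7/9 (p(t) = 2/9 + (⅑)*5 = 2/9 + 5/9 = 7/9)
S = 36 (S = 11 + 25 = 36)
p(43)*S = (7/9)*36 = 28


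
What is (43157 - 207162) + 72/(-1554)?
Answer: -42477307/259 ≈ -1.6401e+5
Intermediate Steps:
(43157 - 207162) + 72/(-1554) = -164005 - 1/1554*72 = -164005 - 12/259 = -42477307/259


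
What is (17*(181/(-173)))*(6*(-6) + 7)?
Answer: 89233/173 ≈ 515.80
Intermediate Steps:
(17*(181/(-173)))*(6*(-6) + 7) = (17*(181*(-1/173)))*(-36 + 7) = (17*(-181/173))*(-29) = -3077/173*(-29) = 89233/173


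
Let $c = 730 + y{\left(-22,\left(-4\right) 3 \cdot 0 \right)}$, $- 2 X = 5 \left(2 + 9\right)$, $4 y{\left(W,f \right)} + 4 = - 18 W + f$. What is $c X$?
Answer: $-22770$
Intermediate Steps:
$y{\left(W,f \right)} = -1 - \frac{9 W}{2} + \frac{f}{4}$ ($y{\left(W,f \right)} = -1 + \frac{- 18 W + f}{4} = -1 + \frac{f - 18 W}{4} = -1 - \left(- \frac{f}{4} + \frac{9 W}{2}\right) = -1 - \frac{9 W}{2} + \frac{f}{4}$)
$X = - \frac{55}{2}$ ($X = - \frac{5 \left(2 + 9\right)}{2} = - \frac{5 \cdot 11}{2} = \left(- \frac{1}{2}\right) 55 = - \frac{55}{2} \approx -27.5$)
$c = 828$ ($c = 730 - \left(-98 - \frac{1}{4} \left(\left(-4\right) 3\right) 0\right) = 730 + \left(-1 + 99 + \frac{\left(-12\right) 0}{4}\right) = 730 + \left(-1 + 99 + \frac{1}{4} \cdot 0\right) = 730 + \left(-1 + 99 + 0\right) = 730 + 98 = 828$)
$c X = 828 \left(- \frac{55}{2}\right) = -22770$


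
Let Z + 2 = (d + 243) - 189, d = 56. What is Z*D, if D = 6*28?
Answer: 18144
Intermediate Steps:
D = 168
Z = 108 (Z = -2 + ((56 + 243) - 189) = -2 + (299 - 189) = -2 + 110 = 108)
Z*D = 108*168 = 18144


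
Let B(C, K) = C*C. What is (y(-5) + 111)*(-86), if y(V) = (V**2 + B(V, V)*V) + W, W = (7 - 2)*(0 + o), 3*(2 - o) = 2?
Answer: -4558/3 ≈ -1519.3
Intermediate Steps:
o = 4/3 (o = 2 - 1/3*2 = 2 - 2/3 = 4/3 ≈ 1.3333)
B(C, K) = C**2
W = 20/3 (W = (7 - 2)*(0 + 4/3) = 5*(4/3) = 20/3 ≈ 6.6667)
y(V) = 20/3 + V**2 + V**3 (y(V) = (V**2 + V**2*V) + 20/3 = (V**2 + V**3) + 20/3 = 20/3 + V**2 + V**3)
(y(-5) + 111)*(-86) = ((20/3 + (-5)**2 + (-5)**3) + 111)*(-86) = ((20/3 + 25 - 125) + 111)*(-86) = (-280/3 + 111)*(-86) = (53/3)*(-86) = -4558/3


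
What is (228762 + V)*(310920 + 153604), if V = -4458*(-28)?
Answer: 164249183064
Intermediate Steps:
V = 124824
(228762 + V)*(310920 + 153604) = (228762 + 124824)*(310920 + 153604) = 353586*464524 = 164249183064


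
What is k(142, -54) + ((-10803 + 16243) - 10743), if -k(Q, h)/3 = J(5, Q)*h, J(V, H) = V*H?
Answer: 109717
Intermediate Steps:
J(V, H) = H*V
k(Q, h) = -15*Q*h (k(Q, h) = -3*Q*5*h = -3*5*Q*h = -15*Q*h)
k(142, -54) + ((-10803 + 16243) - 10743) = -15*142*(-54) + ((-10803 + 16243) - 10743) = 115020 + (5440 - 10743) = 115020 - 5303 = 109717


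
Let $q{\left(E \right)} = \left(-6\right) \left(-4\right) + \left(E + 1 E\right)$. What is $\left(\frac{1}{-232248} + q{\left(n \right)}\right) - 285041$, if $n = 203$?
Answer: $- \frac{66100335529}{232248} \approx -2.8461 \cdot 10^{5}$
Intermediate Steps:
$q{\left(E \right)} = 24 + 2 E$ ($q{\left(E \right)} = 24 + \left(E + E\right) = 24 + 2 E$)
$\left(\frac{1}{-232248} + q{\left(n \right)}\right) - 285041 = \left(\frac{1}{-232248} + \left(24 + 2 \cdot 203\right)\right) - 285041 = \left(- \frac{1}{232248} + \left(24 + 406\right)\right) - 285041 = \left(- \frac{1}{232248} + 430\right) - 285041 = \frac{99866639}{232248} - 285041 = - \frac{66100335529}{232248}$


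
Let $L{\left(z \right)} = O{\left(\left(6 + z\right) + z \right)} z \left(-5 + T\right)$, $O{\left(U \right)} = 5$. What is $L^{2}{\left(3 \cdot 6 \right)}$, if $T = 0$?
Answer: $202500$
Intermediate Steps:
$L{\left(z \right)} = - 25 z$ ($L{\left(z \right)} = 5 z \left(-5 + 0\right) = 5 z \left(-5\right) = - 25 z$)
$L^{2}{\left(3 \cdot 6 \right)} = \left(- 25 \cdot 3 \cdot 6\right)^{2} = \left(\left(-25\right) 18\right)^{2} = \left(-450\right)^{2} = 202500$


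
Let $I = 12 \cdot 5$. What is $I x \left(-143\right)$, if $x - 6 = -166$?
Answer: $1372800$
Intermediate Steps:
$x = -160$ ($x = 6 - 166 = -160$)
$I = 60$
$I x \left(-143\right) = 60 \left(-160\right) \left(-143\right) = \left(-9600\right) \left(-143\right) = 1372800$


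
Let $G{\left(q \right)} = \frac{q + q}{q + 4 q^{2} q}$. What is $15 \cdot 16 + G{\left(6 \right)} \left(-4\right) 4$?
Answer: $\frac{34768}{145} \approx 239.78$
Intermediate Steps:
$G{\left(q \right)} = \frac{2 q}{q + 4 q^{3}}$
$15 \cdot 16 + G{\left(6 \right)} \left(-4\right) 4 = 15 \cdot 16 + \frac{2}{1 + 4 \cdot 6^{2}} \left(-4\right) 4 = 240 + \frac{2}{1 + 4 \cdot 36} \left(-4\right) 4 = 240 + \frac{2}{1 + 144} \left(-4\right) 4 = 240 + \frac{2}{145} \left(-4\right) 4 = 240 - \frac{32}{145} = \frac{34768}{145}$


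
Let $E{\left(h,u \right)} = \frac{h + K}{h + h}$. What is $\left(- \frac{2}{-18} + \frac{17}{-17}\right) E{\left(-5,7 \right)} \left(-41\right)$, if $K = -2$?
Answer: $\frac{1148}{45} \approx 25.511$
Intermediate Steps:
$E{\left(h,u \right)} = \frac{-2 + h}{2 h}$ ($E{\left(h,u \right)} = \frac{h - 2}{h + h} = \frac{-2 + h}{2 h}$)
$\left(- \frac{2}{-18} + \frac{17}{-17}\right) E{\left(-5,7 \right)} \left(-41\right) = \left(- \frac{2}{-18} + \frac{17}{-17}\right) \frac{-2 - 5}{2 \left(-5\right)} \left(-41\right) = \left(\left(-2\right) \left(- \frac{1}{18}\right) + 17 \left(- \frac{1}{17}\right)\right) \frac{1}{2} \left(- \frac{1}{5}\right) \left(-7\right) \left(-41\right) = \left(\frac{1}{9} - 1\right) \frac{7}{10} \left(-41\right) = \left(- \frac{8}{9}\right) \frac{7}{10} \left(-41\right) = \left(- \frac{28}{45}\right) \left(-41\right) = \frac{1148}{45}$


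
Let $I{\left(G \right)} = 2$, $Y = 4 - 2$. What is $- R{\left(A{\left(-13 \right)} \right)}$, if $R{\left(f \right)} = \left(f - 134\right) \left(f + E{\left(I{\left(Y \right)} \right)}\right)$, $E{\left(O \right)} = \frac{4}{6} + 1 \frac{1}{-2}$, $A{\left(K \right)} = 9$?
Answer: $\frac{6875}{6} \approx 1145.8$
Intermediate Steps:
$Y = 2$ ($Y = 4 - 2 = 2$)
$E{\left(O \right)} = \frac{1}{6}$ ($E{\left(O \right)} = 4 \cdot \frac{1}{6} + 1 \left(- \frac{1}{2}\right) = \frac{2}{3} - \frac{1}{2} = \frac{1}{6}$)
$R{\left(f \right)} = \left(-134 + f\right) \left(\frac{1}{6} + f\right)$ ($R{\left(f \right)} = \left(f - 134\right) \left(f + \frac{1}{6}\right) = \left(-134 + f\right) \left(\frac{1}{6} + f\right)$)
$- R{\left(A{\left(-13 \right)} \right)} = - (- \frac{67}{3} + 9^{2} - \frac{2409}{2}) = - (- \frac{67}{3} + 81 - \frac{2409}{2}) = \left(-1\right) \left(- \frac{6875}{6}\right) = \frac{6875}{6}$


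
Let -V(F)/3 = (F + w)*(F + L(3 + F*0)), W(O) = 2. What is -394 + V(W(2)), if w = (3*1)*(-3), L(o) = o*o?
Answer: -163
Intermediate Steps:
L(o) = o²
w = -9 (w = 3*(-3) = -9)
V(F) = -3*(-9 + F)*(9 + F) (V(F) = -3*(F - 9)*(F + (3 + F*0)²) = -3*(-9 + F)*(F + (3 + 0)²) = -3*(-9 + F)*(F + 3²) = -3*(-9 + F)*(F + 9) = -3*(-9 + F)*(9 + F))
-394 + V(W(2)) = -394 + (243 - 3*2²) = -394 + (243 - 3*4) = -394 + (243 - 12) = -394 + 231 = -163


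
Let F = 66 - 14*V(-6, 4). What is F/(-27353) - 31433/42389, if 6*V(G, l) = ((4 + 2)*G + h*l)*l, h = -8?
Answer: -2668462225/3478398951 ≈ -0.76715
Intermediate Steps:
V(G, l) = l*(-8*l + 6*G)/6 (V(G, l) = (((4 + 2)*G - 8*l)*l)/6 = ((6*G - 8*l)*l)/6 = ((-8*l + 6*G)*l)/6 = (l*(-8*l + 6*G))/6 = l*(-8*l + 6*G)/6)
F = 2102/3 (F = 66 - 14*4*(-4*4 + 3*(-6))/3 = 66 - 14*4*(-16 - 18)/3 = 66 - 14*4*(-34)/3 = 66 - 14*(-136/3) = 66 + 1904/3 = 2102/3 ≈ 700.67)
F/(-27353) - 31433/42389 = (2102/3)/(-27353) - 31433/42389 = (2102/3)*(-1/27353) - 31433*1/42389 = -2102/82059 - 31433/42389 = -2668462225/3478398951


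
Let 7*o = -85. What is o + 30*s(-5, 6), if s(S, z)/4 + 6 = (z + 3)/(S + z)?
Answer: 2435/7 ≈ 347.86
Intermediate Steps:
o = -85/7 (o = (⅐)*(-85) = -85/7 ≈ -12.143)
s(S, z) = -24 + 4*(3 + z)/(S + z) (s(S, z) = -24 + 4*((z + 3)/(S + z)) = -24 + 4*((3 + z)/(S + z)) = -24 + 4*(3 + z)/(S + z))
o + 30*s(-5, 6) = -85/7 + 30*(4*(3 - 6*(-5) - 5*6)/(-5 + 6)) = -85/7 + 30*(4*(3 + 30 - 30)/1) = -85/7 + 30*(4*1*3) = -85/7 + 30*12 = -85/7 + 360 = 2435/7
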